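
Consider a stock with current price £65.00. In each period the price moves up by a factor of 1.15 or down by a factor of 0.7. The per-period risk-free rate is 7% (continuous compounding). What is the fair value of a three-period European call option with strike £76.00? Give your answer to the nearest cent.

£10.51

Risk-neutral probability p = (e^0.07 − 0.7)/(1.15 − 0.7) = 0.3725/0.4500 = 0.8278
Terminal stock prices: S_uuu = 98.86, S_uud = 60.17, S_udd = 36.63, S_ddd = 22.29
Terminal payoffs (S − K): max(22.86, 0) = 22.86, max(-15.83, 0) = 0, max(-39.37, 0) = 0, max(-53.71, 0) = 0
Node uu (S = 85.96): V_uu = e^(−0.07)·[0.8278·22.8569 + 0.1722·0.0000] = 17.6417
Node ud (S = 52.32): V_ud = e^(−0.07)·[0.8278·0.0000 + 0.1722·0.0000] = 0.0000
Node dd (S = 31.85): V_dd = e^(−0.07)·[0.8278·0.0000 + 0.1722·0.0000] = 0.0000
Node u (S = 74.75): V_u = e^(−0.07)·[0.8278·17.6417 + 0.1722·0.0000] = 13.6164
Node d (S = 45.5): V_d = e^(−0.07)·[0.8278·0.0000 + 0.1722·0.0000] = 0.0000
Node 0 (S = 65): V_0 = e^(−0.07)·[0.8278·13.6164 + 0.1722·0.0000] = 10.5096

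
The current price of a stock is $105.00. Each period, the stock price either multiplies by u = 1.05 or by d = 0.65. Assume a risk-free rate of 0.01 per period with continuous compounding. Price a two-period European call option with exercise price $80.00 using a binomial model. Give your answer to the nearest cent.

$28.40

Risk-neutral probability p = (e^0.01 − 0.65)/(1.05 − 0.65) = 0.3601/0.4000 = 0.9001
Terminal stock prices: S_uu = 115.8, S_ud = 71.66, S_dd = 44.36
Terminal payoffs (S − K): max(35.76, 0) = 35.76, max(-8.337, 0) = 0, max(-35.64, 0) = 0
Node u (S = 110.2): V_u = e^(−0.01)·[0.9001·35.7625 + 0.0999·0.0000] = 31.8704
Node d (S = 68.25): V_d = e^(−0.01)·[0.9001·0.0000 + 0.0999·0.0000] = 0.0000
Node 0 (S = 105): V_0 = e^(−0.01)·[0.9001·31.8704 + 0.0999·0.0000] = 28.4019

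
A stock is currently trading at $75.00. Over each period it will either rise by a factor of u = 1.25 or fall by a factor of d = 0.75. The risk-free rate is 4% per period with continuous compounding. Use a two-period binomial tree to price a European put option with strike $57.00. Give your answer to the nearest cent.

Risk-neutral probability p = (e^0.04 − 0.75)/(1.25 − 0.75) = 0.2908/0.5000 = 0.5816
Terminal stock prices: S_uu = 117.2, S_ud = 70.31, S_dd = 42.19
Terminal payoffs (K − S): max(-60.19, 0) = 0, max(-13.31, 0) = 0, max(14.81, 0) = 14.81
Node u (S = 93.75): V_u = e^(−0.04)·[0.5816·0.0000 + 0.4184·0.0000] = 0.0000
Node d (S = 56.25): V_d = e^(−0.04)·[0.5816·0.0000 + 0.4184·14.8125] = 5.9542
Node 0 (S = 75): V_0 = e^(−0.04)·[0.5816·0.0000 + 0.4184·5.9542] = 2.3934

$2.39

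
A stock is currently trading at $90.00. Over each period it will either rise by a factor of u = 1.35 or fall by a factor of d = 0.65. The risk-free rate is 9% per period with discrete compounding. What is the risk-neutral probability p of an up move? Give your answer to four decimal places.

p = 0.6286

Risk-neutral probability p = (1 + 0.09 − 0.65)/(1.35 − 0.65) = 0.4400/0.7000 = 0.6286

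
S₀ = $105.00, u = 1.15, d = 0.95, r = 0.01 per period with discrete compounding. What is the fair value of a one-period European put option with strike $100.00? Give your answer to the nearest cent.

$0.17

Risk-neutral probability p = (1 + 0.01 − 0.95)/(1.15 − 0.95) = 0.0600/0.2000 = 0.3000
Terminal stock prices: S_u = 120.7, S_d = 99.75
Terminal payoffs (K − S): max(-20.75, 0) = 0, max(0.25, 0) = 0.25
Node 0 (S = 105): V_0 = 1/1.01·[0.3000·0.0000 + 0.7000·0.2500] = 0.1733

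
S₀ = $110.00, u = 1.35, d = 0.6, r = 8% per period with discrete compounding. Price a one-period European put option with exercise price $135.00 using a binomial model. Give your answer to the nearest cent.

Risk-neutral probability p = (1 + 0.08 − 0.6)/(1.35 − 0.6) = 0.4800/0.7500 = 0.6400
Terminal stock prices: S_u = 148.5, S_d = 66
Terminal payoffs (K − S): max(-13.5, 0) = 0, max(69, 0) = 69
Node 0 (S = 110): V_0 = 1/1.08·[0.6400·0.0000 + 0.3600·69.0000] = 23.0000

$23.00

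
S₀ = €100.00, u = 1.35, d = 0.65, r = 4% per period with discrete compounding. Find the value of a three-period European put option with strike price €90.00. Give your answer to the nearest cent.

€14.43

Risk-neutral probability p = (1 + 0.04 − 0.65)/(1.35 − 0.65) = 0.3900/0.7000 = 0.5571
Terminal stock prices: S_uuu = 246, S_uud = 118.5, S_udd = 57.04, S_ddd = 27.46
Terminal payoffs (K − S): max(-156, 0) = 0, max(-28.46, 0) = 0, max(32.96, 0) = 32.96, max(62.54, 0) = 62.54
Node uu (S = 182.3): V_uu = 1/1.04·[0.5571·0.0000 + 0.4429·0.0000] = 0.0000
Node ud (S = 87.75): V_ud = 1/1.04·[0.5571·0.0000 + 0.4429·32.9625] = 14.0362
Node dd (S = 42.25): V_dd = 1/1.04·[0.5571·32.9625 + 0.4429·62.5375] = 44.2885
Node u (S = 135): V_u = 1/1.04·[0.5571·0.0000 + 0.4429·14.0362] = 5.9770
Node d (S = 65): V_d = 1/1.04·[0.5571·14.0362 + 0.4429·44.2885] = 26.3785
Node 0 (S = 100): V_0 = 1/1.04·[0.5571·5.9770 + 0.4429·26.3785] = 14.4346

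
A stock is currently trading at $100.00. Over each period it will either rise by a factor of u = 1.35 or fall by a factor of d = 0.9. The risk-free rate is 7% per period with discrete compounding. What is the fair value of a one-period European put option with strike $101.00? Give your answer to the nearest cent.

Risk-neutral probability p = (1 + 0.07 − 0.9)/(1.35 − 0.9) = 0.1700/0.4500 = 0.3778
Terminal stock prices: S_u = 135, S_d = 90
Terminal payoffs (K − S): max(-34, 0) = 0, max(11, 0) = 11
Node 0 (S = 100): V_0 = 1/1.07·[0.3778·0.0000 + 0.6222·11.0000] = 6.3967

$6.40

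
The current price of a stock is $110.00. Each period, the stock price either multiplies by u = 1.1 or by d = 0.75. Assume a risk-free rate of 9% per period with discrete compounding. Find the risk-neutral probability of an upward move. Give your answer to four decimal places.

p = 0.9714

Risk-neutral probability p = (1 + 0.09 − 0.75)/(1.1 − 0.75) = 0.3400/0.3500 = 0.9714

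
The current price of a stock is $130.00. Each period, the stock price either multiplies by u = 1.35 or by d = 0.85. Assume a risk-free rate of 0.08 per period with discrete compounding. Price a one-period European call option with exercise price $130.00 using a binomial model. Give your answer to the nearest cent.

$19.38

Risk-neutral probability p = (1 + 0.08 − 0.85)/(1.35 − 0.85) = 0.2300/0.5000 = 0.4600
Terminal stock prices: S_u = 175.5, S_d = 110.5
Terminal payoffs (S − K): max(45.5, 0) = 45.5, max(-19.5, 0) = 0
Node 0 (S = 130): V_0 = 1/1.08·[0.4600·45.5000 + 0.5400·0.0000] = 19.3796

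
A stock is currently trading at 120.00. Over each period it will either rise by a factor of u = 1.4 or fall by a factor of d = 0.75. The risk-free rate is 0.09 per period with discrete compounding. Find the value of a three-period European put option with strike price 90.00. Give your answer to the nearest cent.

Risk-neutral probability p = (1 + 0.09 − 0.75)/(1.4 − 0.75) = 0.3400/0.6500 = 0.5231
Terminal stock prices: S_uuu = 329.3, S_uud = 176.4, S_udd = 94.5, S_ddd = 50.62
Terminal payoffs (K − S): max(-239.3, 0) = 0, max(-86.4, 0) = 0, max(-4.5, 0) = 0, max(39.38, 0) = 39.38
Node uu (S = 235.2): V_uu = 1/1.09·[0.5231·0.0000 + 0.4769·0.0000] = 0.0000
Node ud (S = 126): V_ud = 1/1.09·[0.5231·0.0000 + 0.4769·0.0000] = 0.0000
Node dd (S = 67.5): V_dd = 1/1.09·[0.5231·0.0000 + 0.4769·39.3750] = 17.2283
Node u (S = 168): V_u = 1/1.09·[0.5231·0.0000 + 0.4769·0.0000] = 0.0000
Node d (S = 90): V_d = 1/1.09·[0.5231·0.0000 + 0.4769·17.2283] = 7.5381
Node 0 (S = 120): V_0 = 1/1.09·[0.5231·0.0000 + 0.4769·7.5381] = 3.2983

3.30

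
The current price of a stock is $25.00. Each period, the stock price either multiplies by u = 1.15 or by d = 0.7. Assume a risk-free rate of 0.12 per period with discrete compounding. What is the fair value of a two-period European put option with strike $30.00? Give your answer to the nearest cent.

$1.04

Risk-neutral probability p = (1 + 0.12 − 0.7)/(1.15 − 0.7) = 0.4200/0.4500 = 0.9333
Terminal stock prices: S_uu = 33.06, S_ud = 20.12, S_dd = 12.25
Terminal payoffs (K − S): max(-3.062, 0) = 0, max(9.875, 0) = 9.875, max(17.75, 0) = 17.75
Node u (S = 28.75): V_u = 1/1.12·[0.9333·0.0000 + 0.0667·9.8750] = 0.5878
Node d (S = 17.5): V_d = 1/1.12·[0.9333·9.8750 + 0.0667·17.7500] = 9.2857
Node 0 (S = 25): V_0 = 1/1.12·[0.9333·0.5878 + 0.0667·9.2857] = 1.0426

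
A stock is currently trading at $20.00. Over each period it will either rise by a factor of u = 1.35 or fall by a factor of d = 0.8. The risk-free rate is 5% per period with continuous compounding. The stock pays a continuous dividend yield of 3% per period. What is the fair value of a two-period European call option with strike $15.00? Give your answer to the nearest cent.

$5.98

Per-period risk-free factor R = e^0.05 = 1.0513; dividend-adjusted growth = e^(0.05−0.03) = 1.0202.
Risk-neutral probability p = (1.0202 − 0.8)/(1.35 − 0.8) = 0.2202/0.5500 = 0.4004
Terminal stock prices: S_uu = 36.45, S_ud = 21.6, S_dd = 12.8
Terminal payoffs (S − K): max(21.45, 0) = 21.45, max(6.6, 0) = 6.6, max(-2.2, 0) = 0
Node u (S = 27): V_u = e^(−0.05)·[0.4004·21.4500 + 0.5996·6.6000] = 11.9336
Node d (S = 16): V_d = e^(−0.05)·[0.4004·6.6000 + 0.5996·0.0000] = 2.5135
Node 0 (S = 20): V_0 = e^(−0.05)·[0.4004·11.9336 + 0.5996·2.5135] = 5.9785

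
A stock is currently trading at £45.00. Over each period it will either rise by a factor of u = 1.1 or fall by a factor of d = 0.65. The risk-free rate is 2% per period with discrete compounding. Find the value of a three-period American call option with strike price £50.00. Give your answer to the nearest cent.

£5.18

Risk-neutral probability p = (1 + 0.02 − 0.65)/(1.1 − 0.65) = 0.3700/0.4500 = 0.8222
Terminal stock prices: S_uuu = 59.9, S_uud = 35.39, S_udd = 20.91, S_ddd = 12.36
Terminal payoffs (S − K): max(9.895, 0) = 9.895, max(-14.61, 0) = 0, max(-29.09, 0) = 0, max(-37.64, 0) = 0
Node uu (S = 54.45): continuation = 1/1.02·[0.8222·9.8950 + 0.1778·0.0000] = 7.9764; exercise value = 4.4500 ≤ continuation, so V_uu = 7.9764
Node ud (S = 32.18): continuation = 1/1.02·[0.8222·0.0000 + 0.1778·0.0000] = 0.0000; exercise value = 0.0000 ≤ continuation, so V_ud = 0.0000
Node dd (S = 19.01): continuation = 1/1.02·[0.8222·0.0000 + 0.1778·0.0000] = 0.0000; exercise value = 0.0000 ≤ continuation, so V_dd = 0.0000
Node u (S = 49.5): continuation = 1/1.02·[0.8222·7.9764 + 0.1778·0.0000] = 6.4297; exercise value = 0.0000 ≤ continuation, so V_u = 6.4297
Node d (S = 29.25): continuation = 1/1.02·[0.8222·0.0000 + 0.1778·0.0000] = 0.0000; exercise value = 0.0000 ≤ continuation, so V_d = 0.0000
Node 0 (S = 45): continuation = 1/1.02·[0.8222·6.4297 + 0.1778·0.0000] = 5.1830; exercise value = 0.0000 ≤ continuation, so V_0 = 5.1830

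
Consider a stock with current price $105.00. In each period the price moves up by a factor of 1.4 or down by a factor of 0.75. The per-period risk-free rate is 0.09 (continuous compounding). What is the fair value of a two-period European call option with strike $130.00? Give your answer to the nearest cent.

Risk-neutral probability p = (e^0.09 − 0.75)/(1.4 − 0.75) = 0.3442/0.6500 = 0.5295
Terminal stock prices: S_uu = 205.8, S_ud = 110.2, S_dd = 59.06
Terminal payoffs (S − K): max(75.8, 0) = 75.8, max(-19.75, 0) = 0, max(-70.94, 0) = 0
Node u (S = 147): V_u = e^(−0.09)·[0.5295·75.8000 + 0.4705·0.0000] = 36.6816
Node d (S = 78.75): V_d = e^(−0.09)·[0.5295·0.0000 + 0.4705·0.0000] = 0.0000
Node 0 (S = 105): V_0 = e^(−0.09)·[0.5295·36.6816 + 0.4705·0.0000] = 17.7511

$17.75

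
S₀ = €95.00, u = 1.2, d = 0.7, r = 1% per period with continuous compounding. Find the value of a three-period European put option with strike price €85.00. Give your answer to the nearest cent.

Risk-neutral probability p = (e^0.01 − 0.7)/(1.2 − 0.7) = 0.3101/0.5000 = 0.6201
Terminal stock prices: S_uuu = 164.2, S_uud = 95.76, S_udd = 55.86, S_ddd = 32.58
Terminal payoffs (K − S): max(-79.16, 0) = 0, max(-10.76, 0) = 0, max(29.14, 0) = 29.14, max(52.42, 0) = 52.42
Node uu (S = 136.8): V_uu = e^(−0.01)·[0.6201·0.0000 + 0.3799·0.0000] = 0.0000
Node ud (S = 79.8): V_ud = e^(−0.01)·[0.6201·0.0000 + 0.3799·29.1400] = 10.9601
Node dd (S = 46.55): V_dd = e^(−0.01)·[0.6201·29.1400 + 0.3799·52.4150] = 37.6042
Node u (S = 114): V_u = e^(−0.01)·[0.6201·0.0000 + 0.3799·10.9601] = 4.1223
Node d (S = 66.5): V_d = e^(−0.01)·[0.6201·10.9601 + 0.3799·37.6042] = 20.8724
Node 0 (S = 95): V_0 = e^(−0.01)·[0.6201·4.1223 + 0.3799·20.8724] = 10.3814

€10.38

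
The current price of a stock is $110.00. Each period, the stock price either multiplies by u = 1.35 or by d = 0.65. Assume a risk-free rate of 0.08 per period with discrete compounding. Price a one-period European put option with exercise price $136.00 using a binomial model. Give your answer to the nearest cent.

Risk-neutral probability p = (1 + 0.08 − 0.65)/(1.35 − 0.65) = 0.4300/0.7000 = 0.6143
Terminal stock prices: S_u = 148.5, S_d = 71.5
Terminal payoffs (K − S): max(-12.5, 0) = 0, max(64.5, 0) = 64.5
Node 0 (S = 110): V_0 = 1/1.08·[0.6143·0.0000 + 0.3857·64.5000] = 23.0357

$23.04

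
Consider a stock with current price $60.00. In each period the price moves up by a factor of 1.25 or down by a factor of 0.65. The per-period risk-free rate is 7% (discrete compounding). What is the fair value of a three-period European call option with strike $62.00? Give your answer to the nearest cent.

$15.45

Risk-neutral probability p = (1 + 0.07 − 0.65)/(1.25 − 0.65) = 0.4200/0.6000 = 0.7000
Terminal stock prices: S_uuu = 117.2, S_uud = 60.94, S_udd = 31.69, S_ddd = 16.48
Terminal payoffs (S − K): max(55.19, 0) = 55.19, max(-1.062, 0) = 0, max(-30.31, 0) = 0, max(-45.52, 0) = 0
Node uu (S = 93.75): V_uu = 1/1.07·[0.7000·55.1875 + 0.3000·0.0000] = 36.1040
Node ud (S = 48.75): V_ud = 1/1.07·[0.7000·0.0000 + 0.3000·0.0000] = 0.0000
Node dd (S = 25.35): V_dd = 1/1.07·[0.7000·0.0000 + 0.3000·0.0000] = 0.0000
Node u (S = 75): V_u = 1/1.07·[0.7000·36.1040 + 0.3000·0.0000] = 23.6194
Node d (S = 39): V_d = 1/1.07·[0.7000·0.0000 + 0.3000·0.0000] = 0.0000
Node 0 (S = 60): V_0 = 1/1.07·[0.7000·23.6194 + 0.3000·0.0000] = 15.4520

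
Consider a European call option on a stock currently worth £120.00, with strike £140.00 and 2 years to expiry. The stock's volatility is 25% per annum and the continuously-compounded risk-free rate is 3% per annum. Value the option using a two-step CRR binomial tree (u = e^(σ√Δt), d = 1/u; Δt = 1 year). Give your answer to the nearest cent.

£13.52

CRR parameters: u = e^(σ√Δt) = e^(0.25·√1) = 1.2840, d = 1/u = 0.7788
Per-period rate: rΔt = 0.03·1 = 0.03, so R = e^0.03 = 1.0305
Risk-neutral probability p = (e^0.03 − 0.7788)/(1.2840 − 0.7788) = 0.2517/0.5052 = 0.4981
Terminal stock prices: S_uu = 197.8, S_ud = 120, S_dd = 72.78
Terminal payoffs (S − K): max(57.85, 0) = 57.85, max(-20, 0) = 0, max(-67.22, 0) = 0
Node u (S = 154.1): V_u = e^(−0.03)·[0.4981·57.8466 + 0.5019·0.0000] = 27.9620
Node d (S = 93.46): V_d = e^(−0.03)·[0.4981·0.0000 + 0.5019·0.0000] = 0.0000
Node 0 (S = 120): V_0 = e^(−0.03)·[0.4981·27.9620 + 0.5019·0.0000] = 13.5163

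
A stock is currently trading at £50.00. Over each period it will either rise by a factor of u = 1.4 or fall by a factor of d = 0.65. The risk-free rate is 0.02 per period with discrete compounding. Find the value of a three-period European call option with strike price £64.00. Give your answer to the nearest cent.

£8.28

Risk-neutral probability p = (1 + 0.02 − 0.65)/(1.4 − 0.65) = 0.3700/0.7500 = 0.4933
Terminal stock prices: S_uuu = 137.2, S_uud = 63.7, S_udd = 29.58, S_ddd = 13.73
Terminal payoffs (S − K): max(73.2, 0) = 73.2, max(-0.3, 0) = 0, max(-34.42, 0) = 0, max(-50.27, 0) = 0
Node uu (S = 98): V_uu = 1/1.02·[0.4933·73.2000 + 0.5067·0.0000] = 35.4039
Node ud (S = 45.5): V_ud = 1/1.02·[0.4933·0.0000 + 0.5067·0.0000] = 0.0000
Node dd (S = 21.13): V_dd = 1/1.02·[0.4933·0.0000 + 0.5067·0.0000] = 0.0000
Node u (S = 70): V_u = 1/1.02·[0.4933·35.4039 + 0.5067·0.0000] = 17.1235
Node d (S = 32.5): V_d = 1/1.02·[0.4933·0.0000 + 0.5067·0.0000] = 0.0000
Node 0 (S = 50): V_0 = 1/1.02·[0.4933·17.1235 + 0.5067·0.0000] = 8.2819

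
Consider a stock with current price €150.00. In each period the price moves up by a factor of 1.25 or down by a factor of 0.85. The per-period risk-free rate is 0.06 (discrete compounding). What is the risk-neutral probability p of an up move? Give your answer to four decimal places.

p = 0.5250

Risk-neutral probability p = (1 + 0.06 − 0.85)/(1.25 − 0.85) = 0.2100/0.4000 = 0.5250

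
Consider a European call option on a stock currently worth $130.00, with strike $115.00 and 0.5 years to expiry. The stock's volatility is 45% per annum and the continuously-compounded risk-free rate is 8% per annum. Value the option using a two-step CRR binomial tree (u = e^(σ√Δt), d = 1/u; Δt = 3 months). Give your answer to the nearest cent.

CRR parameters: u = e^(σ√Δt) = e^(0.45·√0.25) = 1.2523, d = 1/u = 0.7985
Per-period rate: rΔt = 0.08·0.25 = 0.02, so R = e^0.02 = 1.0202
Risk-neutral probability p = (e^0.02 − 0.7985)/(1.2523 − 0.7985) = 0.2217/0.4538 = 0.4885
Terminal stock prices: S_uu = 203.9, S_ud = 130, S_dd = 82.89
Terminal payoffs (S − K): max(88.88, 0) = 88.88, max(15, 0) = 15, max(-32.11, 0) = 0
Node u (S = 162.8): V_u = e^(−0.02)·[0.4885·88.8806 + 0.5115·15.0000] = 50.0791
Node d (S = 103.8): V_d = e^(−0.02)·[0.4885·15.0000 + 0.5115·0.0000] = 7.1824
Node 0 (S = 130): V_0 = e^(−0.02)·[0.4885·50.0791 + 0.5115·7.1824] = 27.5804

$27.58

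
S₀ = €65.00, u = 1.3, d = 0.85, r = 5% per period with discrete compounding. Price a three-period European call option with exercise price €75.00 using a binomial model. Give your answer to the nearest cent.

€10.37

Risk-neutral probability p = (1 + 0.05 − 0.85)/(1.3 − 0.85) = 0.2000/0.4500 = 0.4444
Terminal stock prices: S_uuu = 142.8, S_uud = 93.37, S_udd = 61.05, S_ddd = 39.92
Terminal payoffs (S − K): max(67.81, 0) = 67.81, max(18.37, 0) = 18.37, max(-13.95, 0) = 0, max(-35.08, 0) = 0
Node uu (S = 109.9): V_uu = 1/1.05·[0.4444·67.8050 + 0.5556·18.3725] = 38.4214
Node ud (S = 71.83): V_ud = 1/1.05·[0.4444·18.3725 + 0.5556·0.0000] = 7.7767
Node dd (S = 46.96): V_dd = 1/1.05·[0.4444·0.0000 + 0.5556·0.0000] = 0.0000
Node u (S = 84.5): V_u = 1/1.05·[0.4444·38.4214 + 0.5556·7.7767] = 20.3777
Node d (S = 55.25): V_d = 1/1.05·[0.4444·7.7767 + 0.5556·0.0000] = 3.2917
Node 0 (S = 65): V_0 = 1/1.05·[0.4444·20.3777 + 0.5556·3.2917] = 10.3671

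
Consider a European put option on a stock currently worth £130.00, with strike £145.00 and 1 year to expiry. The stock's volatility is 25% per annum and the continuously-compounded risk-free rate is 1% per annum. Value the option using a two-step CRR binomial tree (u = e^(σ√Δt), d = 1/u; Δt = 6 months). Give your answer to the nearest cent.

£22.34

CRR parameters: u = e^(σ√Δt) = e^(0.25·√0.5) = 1.1934, d = 1/u = 0.8380
Per-period rate: rΔt = 0.01·0.5 = 0.005, so R = e^0.005 = 1.0050
Risk-neutral probability p = (e^0.005 − 0.8380)/(1.1934 − 0.8380) = 0.1670/0.3554 = 0.4700
Terminal stock prices: S_uu = 185.1, S_ud = 130, S_dd = 91.28
Terminal payoffs (K − S): max(-40.14, 0) = 0, max(15, 0) = 15, max(53.72, 0) = 53.72
Node u (S = 155.1): V_u = e^(−0.005)·[0.4700·0.0000 + 0.5300·15.0000] = 7.9100
Node d (S = 108.9): V_d = e^(−0.005)·[0.4700·15.0000 + 0.5300·53.7155] = 35.3411
Node 0 (S = 130): V_0 = e^(−0.005)·[0.4700·7.9100 + 0.5300·35.3411] = 22.3359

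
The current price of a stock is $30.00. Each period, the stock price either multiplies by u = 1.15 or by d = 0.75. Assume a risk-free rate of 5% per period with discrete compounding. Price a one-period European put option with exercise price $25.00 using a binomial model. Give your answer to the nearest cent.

Risk-neutral probability p = (1 + 0.05 − 0.75)/(1.15 − 0.75) = 0.3000/0.4000 = 0.7500
Terminal stock prices: S_u = 34.5, S_d = 22.5
Terminal payoffs (K − S): max(-9.5, 0) = 0, max(2.5, 0) = 2.5
Node 0 (S = 30): V_0 = 1/1.05·[0.7500·0.0000 + 0.2500·2.5000] = 0.5952

$0.60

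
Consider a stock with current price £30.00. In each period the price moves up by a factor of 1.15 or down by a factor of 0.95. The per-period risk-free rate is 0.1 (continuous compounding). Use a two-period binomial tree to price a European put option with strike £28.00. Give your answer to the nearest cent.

£0.04

Risk-neutral probability p = (e^0.1 − 0.95)/(1.15 − 0.95) = 0.1552/0.2000 = 0.7759
Terminal stock prices: S_uu = 39.67, S_ud = 32.77, S_dd = 27.07
Terminal payoffs (K − S): max(-11.67, 0) = 0, max(-4.775, 0) = 0, max(0.925, 0) = 0.925
Node u (S = 34.5): V_u = e^(−0.1)·[0.7759·0.0000 + 0.2241·0.0000] = 0.0000
Node d (S = 28.5): V_d = e^(−0.1)·[0.7759·0.0000 + 0.2241·0.9250] = 0.1876
Node 0 (S = 30): V_0 = e^(−0.1)·[0.7759·0.0000 + 0.2241·0.1876] = 0.0380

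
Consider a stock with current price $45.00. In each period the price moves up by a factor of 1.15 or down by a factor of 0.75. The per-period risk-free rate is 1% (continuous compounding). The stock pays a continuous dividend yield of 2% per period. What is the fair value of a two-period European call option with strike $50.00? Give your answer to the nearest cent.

Per-period risk-free factor R = e^0.01 = 1.0101; dividend-adjusted growth = e^(0.01−0.02) = 0.9900.
Risk-neutral probability p = (0.9900 − 0.75)/(1.15 − 0.75) = 0.2400/0.4000 = 0.6001
Terminal stock prices: S_uu = 59.51, S_ud = 38.81, S_dd = 25.31
Terminal payoffs (S − K): max(9.512, 0) = 9.512, max(-11.19, 0) = 0, max(-24.69, 0) = 0
Node u (S = 51.75): V_u = e^(−0.01)·[0.6001·9.5125 + 0.3999·0.0000] = 5.6519
Node d (S = 33.75): V_d = e^(−0.01)·[0.6001·0.0000 + 0.3999·0.0000] = 0.0000
Node 0 (S = 45): V_0 = e^(−0.01)·[0.6001·5.6519 + 0.3999·0.0000] = 3.3581

$3.36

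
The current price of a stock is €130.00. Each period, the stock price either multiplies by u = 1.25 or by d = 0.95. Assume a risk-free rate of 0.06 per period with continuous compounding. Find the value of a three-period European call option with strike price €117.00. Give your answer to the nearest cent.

€33.42

Risk-neutral probability p = (e^0.06 − 0.95)/(1.25 − 0.95) = 0.1118/0.3000 = 0.3728
Terminal stock prices: S_uuu = 253.9, S_uud = 193, S_udd = 146.7, S_ddd = 111.5
Terminal payoffs (S − K): max(136.9, 0) = 136.9, max(75.97, 0) = 75.97, max(29.66, 0) = 29.66, max(-5.541, 0) = 0
Node uu (S = 203.1): V_uu = e^(−0.06)·[0.3728·136.9062 + 0.6272·75.9688] = 92.9385
Node ud (S = 154.4): V_ud = e^(−0.06)·[0.3728·75.9688 + 0.6272·29.6562] = 44.1885
Node dd (S = 117.3): V_dd = e^(−0.06)·[0.3728·29.6562 + 0.6272·0.0000] = 10.4117
Node u (S = 162.5): V_u = e^(−0.06)·[0.3728·92.9385 + 0.6272·44.1885] = 58.7303
Node d (S = 123.5): V_d = e^(−0.06)·[0.3728·44.1885 + 0.6272·10.4117] = 21.6637
Node 0 (S = 130): V_0 = e^(−0.06)·[0.3728·58.7303 + 0.6272·21.6637] = 33.4154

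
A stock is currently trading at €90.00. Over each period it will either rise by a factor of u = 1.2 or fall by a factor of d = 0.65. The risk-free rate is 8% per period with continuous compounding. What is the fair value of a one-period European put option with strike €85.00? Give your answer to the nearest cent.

Risk-neutral probability p = (e^0.08 − 0.65)/(1.2 − 0.65) = 0.4333/0.5500 = 0.7878
Terminal stock prices: S_u = 108, S_d = 58.5
Terminal payoffs (K − S): max(-23, 0) = 0, max(26.5, 0) = 26.5
Node 0 (S = 90): V_0 = e^(−0.08)·[0.7878·0.0000 + 0.2122·26.5000] = 5.1911

€5.19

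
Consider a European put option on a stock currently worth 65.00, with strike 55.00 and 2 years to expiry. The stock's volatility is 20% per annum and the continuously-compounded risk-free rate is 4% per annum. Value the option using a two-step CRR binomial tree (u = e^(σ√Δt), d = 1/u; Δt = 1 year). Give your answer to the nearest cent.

CRR parameters: u = e^(σ√Δt) = e^(0.2·√1) = 1.2214, d = 1/u = 0.8187
Per-period rate: rΔt = 0.04·1 = 0.04, so R = e^0.04 = 1.0408
Risk-neutral probability p = (e^0.04 − 0.8187)/(1.2214 − 0.8187) = 0.2221/0.4027 = 0.5515
Terminal stock prices: S_uu = 96.97, S_ud = 65, S_dd = 43.57
Terminal payoffs (K − S): max(-41.97, 0) = 0, max(-10, 0) = 0, max(11.43, 0) = 11.43
Node u (S = 79.39): V_u = e^(−0.04)·[0.5515·0.0000 + 0.4485·0.0000] = 0.0000
Node d (S = 53.22): V_d = e^(−0.04)·[0.5515·0.0000 + 0.4485·11.4292] = 4.9248
Node 0 (S = 65): V_0 = e^(−0.04)·[0.5515·0.0000 + 0.4485·4.9248] = 2.1221

2.12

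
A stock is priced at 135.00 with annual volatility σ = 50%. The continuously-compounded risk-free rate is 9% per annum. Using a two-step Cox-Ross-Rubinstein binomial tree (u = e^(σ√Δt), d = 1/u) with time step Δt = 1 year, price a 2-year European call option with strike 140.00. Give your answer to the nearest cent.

CRR parameters: u = e^(σ√Δt) = e^(0.5·√1) = 1.6487, d = 1/u = 0.6065
Per-period rate: rΔt = 0.09·1 = 0.09, so R = e^0.09 = 1.0942
Risk-neutral probability p = (e^0.09 − 0.6065)/(1.6487 − 0.6065) = 0.4876/1.0422 = 0.4679
Terminal stock prices: S_uu = 367, S_ud = 135, S_dd = 49.66
Terminal payoffs (S − K): max(227, 0) = 227, max(-5, 0) = 0, max(-90.34, 0) = 0
Node u (S = 222.6): V_u = e^(−0.09)·[0.4679·226.9680 + 0.5321·0.0000] = 97.0585
Node d (S = 81.88): V_d = e^(−0.09)·[0.4679·0.0000 + 0.5321·0.0000] = 0.0000
Node 0 (S = 135): V_0 = e^(−0.09)·[0.4679·97.0585 + 0.5321·0.0000] = 41.5052

41.51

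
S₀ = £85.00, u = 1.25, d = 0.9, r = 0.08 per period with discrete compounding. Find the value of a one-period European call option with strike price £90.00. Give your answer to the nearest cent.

£7.74

Risk-neutral probability p = (1 + 0.08 − 0.9)/(1.25 − 0.9) = 0.1800/0.3500 = 0.5143
Terminal stock prices: S_u = 106.2, S_d = 76.5
Terminal payoffs (S − K): max(16.25, 0) = 16.25, max(-13.5, 0) = 0
Node 0 (S = 85): V_0 = 1/1.08·[0.5143·16.2500 + 0.4857·0.0000] = 7.7381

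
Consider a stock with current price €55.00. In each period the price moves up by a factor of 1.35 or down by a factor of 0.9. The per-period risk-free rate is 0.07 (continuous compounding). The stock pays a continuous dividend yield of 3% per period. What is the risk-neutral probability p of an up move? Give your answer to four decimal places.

p = 0.3129

Per-period risk-free factor R = e^0.07 = 1.0725; dividend-adjusted growth = e^(0.07−0.03) = 1.0408.
Risk-neutral probability p = (1.0408 − 0.9)/(1.35 − 0.9) = 0.1408/0.4500 = 0.3129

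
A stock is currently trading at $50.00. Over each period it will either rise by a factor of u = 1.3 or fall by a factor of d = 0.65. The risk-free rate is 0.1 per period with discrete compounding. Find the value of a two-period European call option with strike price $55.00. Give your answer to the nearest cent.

Risk-neutral probability p = (1 + 0.1 − 0.65)/(1.3 − 0.65) = 0.4500/0.6500 = 0.6923
Terminal stock prices: S_uu = 84.5, S_ud = 42.25, S_dd = 21.13
Terminal payoffs (S − K): max(29.5, 0) = 29.5, max(-12.75, 0) = 0, max(-33.88, 0) = 0
Node u (S = 65): V_u = 1/1.1·[0.6923·29.5000 + 0.3077·0.0000] = 18.5664
Node d (S = 32.5): V_d = 1/1.1·[0.6923·0.0000 + 0.3077·0.0000] = 0.0000
Node 0 (S = 50): V_0 = 1/1.1·[0.6923·18.5664 + 0.3077·0.0000] = 11.6852

$11.69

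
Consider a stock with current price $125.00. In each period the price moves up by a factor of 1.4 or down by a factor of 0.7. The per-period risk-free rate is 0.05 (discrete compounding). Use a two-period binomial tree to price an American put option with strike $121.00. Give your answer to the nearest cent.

$15.95

Risk-neutral probability p = (1 + 0.05 − 0.7)/(1.4 − 0.7) = 0.3500/0.7000 = 0.5000
Terminal stock prices: S_uu = 245, S_ud = 122.5, S_dd = 61.25
Terminal payoffs (K − S): max(-124, 0) = 0, max(-1.5, 0) = 0, max(59.75, 0) = 59.75
Node u (S = 175): continuation = 1/1.05·[0.5000·0.0000 + 0.5000·0.0000] = 0.0000; exercise value = 0.0000 ≤ continuation, so V_u = 0.0000
Node d (S = 87.5): continuation = 1/1.05·[0.5000·0.0000 + 0.5000·59.7500] = 28.4524; exercise value = 33.5000 > continuation, so V_d = 33.5000 (exercise)
Node 0 (S = 125): continuation = 1/1.05·[0.5000·0.0000 + 0.5000·33.5000] = 15.9524; exercise value = 0.0000 ≤ continuation, so V_0 = 15.9524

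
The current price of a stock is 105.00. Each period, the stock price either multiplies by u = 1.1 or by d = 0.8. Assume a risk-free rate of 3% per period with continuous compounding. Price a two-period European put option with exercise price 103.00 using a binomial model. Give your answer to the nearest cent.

5.37

Risk-neutral probability p = (e^0.03 − 0.8)/(1.1 − 0.8) = 0.2305/0.3000 = 0.7682
Terminal stock prices: S_uu = 127.1, S_ud = 92.4, S_dd = 67.2
Terminal payoffs (K − S): max(-24.05, 0) = 0, max(10.6, 0) = 10.6, max(35.8, 0) = 35.8
Node u (S = 115.5): V_u = e^(−0.03)·[0.7682·0.0000 + 0.2318·10.6000] = 2.3846
Node d (S = 84): V_d = e^(−0.03)·[0.7682·10.6000 + 0.2318·35.8000] = 15.9559
Node 0 (S = 105): V_0 = e^(−0.03)·[0.7682·2.3846 + 0.2318·15.9559] = 5.3673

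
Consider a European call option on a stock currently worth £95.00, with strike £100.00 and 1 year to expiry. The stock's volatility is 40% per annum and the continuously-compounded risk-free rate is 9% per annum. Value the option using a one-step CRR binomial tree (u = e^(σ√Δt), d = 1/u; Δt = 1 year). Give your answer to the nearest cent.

£19.67

CRR parameters: u = e^(σ√Δt) = e^(0.4·√1) = 1.4918, d = 1/u = 0.6703
Per-period rate: rΔt = 0.09·1 = 0.09, so R = e^0.09 = 1.0942
Risk-neutral probability p = (e^0.09 − 0.6703)/(1.4918 − 0.6703) = 0.4239/0.8215 = 0.5159
Terminal stock prices: S_u = 141.7, S_d = 63.68
Terminal payoffs (S − K): max(41.72, 0) = 41.72, max(-36.32, 0) = 0
Node 0 (S = 95): V_0 = e^(−0.09)·[0.5159·41.7233 + 0.4841·0.0000] = 19.6743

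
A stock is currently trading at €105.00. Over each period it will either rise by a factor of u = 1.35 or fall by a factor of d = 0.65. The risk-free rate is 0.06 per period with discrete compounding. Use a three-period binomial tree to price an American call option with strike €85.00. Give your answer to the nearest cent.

Risk-neutral probability p = (1 + 0.06 − 0.65)/(1.35 − 0.65) = 0.4100/0.7000 = 0.5857
Terminal stock prices: S_uuu = 258.3, S_uud = 124.4, S_udd = 59.89, S_ddd = 28.84
Terminal payoffs (S − K): max(173.3, 0) = 173.3, max(39.39, 0) = 39.39, max(-25.11, 0) = 0, max(-56.16, 0) = 0
Node uu (S = 191.4): continuation = 1/1.06·[0.5857·173.3394 + 0.4143·39.3856] = 111.1738; exercise value = 106.3625 ≤ continuation, so V_uu = 111.1738
Node ud (S = 92.14): continuation = 1/1.06·[0.5857·39.3856 + 0.4143·0.0000] = 21.7629; exercise value = 7.1375 ≤ continuation, so V_ud = 21.7629
Node dd (S = 44.36): continuation = 1/1.06·[0.5857·0.0000 + 0.4143·0.0000] = 0.0000; exercise value = 0.0000 ≤ continuation, so V_dd = 0.0000
Node u (S = 141.8): continuation = 1/1.06·[0.5857·111.1738 + 0.4143·21.7629] = 69.9360; exercise value = 56.7500 ≤ continuation, so V_u = 69.9360
Node d (S = 68.25): continuation = 1/1.06·[0.5857·21.7629 + 0.4143·0.0000] = 12.0253; exercise value = 0.0000 ≤ continuation, so V_d = 12.0253
Node 0 (S = 105): continuation = 1/1.06·[0.5857·69.9360 + 0.4143·12.0253] = 43.3438; exercise value = 20.0000 ≤ continuation, so V_0 = 43.3438

€43.34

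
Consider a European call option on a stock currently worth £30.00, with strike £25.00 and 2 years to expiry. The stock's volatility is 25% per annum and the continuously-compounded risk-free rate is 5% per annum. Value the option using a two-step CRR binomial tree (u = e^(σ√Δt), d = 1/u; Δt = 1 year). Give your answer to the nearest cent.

£8.69

CRR parameters: u = e^(σ√Δt) = e^(0.25·√1) = 1.2840, d = 1/u = 0.7788
Per-period rate: rΔt = 0.05·1 = 0.05, so R = e^0.05 = 1.0513
Risk-neutral probability p = (e^0.05 − 0.7788)/(1.2840 − 0.7788) = 0.2725/0.5052 = 0.5393
Terminal stock prices: S_uu = 49.46, S_ud = 30, S_dd = 18.2
Terminal payoffs (S − K): max(24.46, 0) = 24.46, max(5, 0) = 5, max(-6.804, 0) = 0
Node u (S = 38.52): V_u = e^(−0.05)·[0.5393·24.4616 + 0.4607·5.0000] = 14.7400
Node d (S = 23.36): V_d = e^(−0.05)·[0.5393·5.0000 + 0.4607·0.0000] = 2.5650
Node 0 (S = 30): V_0 = e^(−0.05)·[0.5393·14.7400 + 0.4607·2.5650] = 8.6857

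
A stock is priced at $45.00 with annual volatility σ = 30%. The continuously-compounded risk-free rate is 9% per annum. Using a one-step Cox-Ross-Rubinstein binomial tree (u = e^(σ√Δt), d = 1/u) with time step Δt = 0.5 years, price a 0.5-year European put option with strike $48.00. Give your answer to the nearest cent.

CRR parameters: u = e^(σ√Δt) = e^(0.3·√0.5) = 1.2363, d = 1/u = 0.8089
Per-period rate: rΔt = 0.09·0.5 = 0.045, so R = e^0.045 = 1.0460
Risk-neutral probability p = (e^0.045 − 0.8089)/(1.2363 − 0.8089) = 0.2372/0.4275 = 0.5548
Terminal stock prices: S_u = 55.63, S_d = 36.4
Terminal payoffs (K − S): max(-7.634, 0) = 0, max(11.6, 0) = 11.6
Node 0 (S = 45): V_0 = e^(−0.045)·[0.5548·0.0000 + 0.4452·11.6014] = 4.9372

$4.94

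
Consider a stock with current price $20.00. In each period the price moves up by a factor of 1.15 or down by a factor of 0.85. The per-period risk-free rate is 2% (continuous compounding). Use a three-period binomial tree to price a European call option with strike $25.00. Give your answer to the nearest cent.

Risk-neutral probability p = (e^0.02 − 0.85)/(1.15 − 0.85) = 0.1702/0.3000 = 0.5673
Terminal stock prices: S_uuu = 30.42, S_uud = 22.48, S_udd = 16.62, S_ddd = 12.28
Terminal payoffs (S − K): max(5.417, 0) = 5.417, max(-2.518, 0) = 0, max(-8.383, 0) = 0, max(-12.72, 0) = 0
Node uu (S = 26.45): V_uu = e^(−0.02)·[0.5673·5.4175 + 0.4327·0.0000] = 3.0127
Node ud (S = 19.55): V_ud = e^(−0.02)·[0.5673·0.0000 + 0.4327·0.0000] = 0.0000
Node dd (S = 14.45): V_dd = e^(−0.02)·[0.5673·0.0000 + 0.4327·0.0000] = 0.0000
Node u (S = 23): V_u = e^(−0.02)·[0.5673·3.0127 + 0.4327·0.0000] = 1.6754
Node d (S = 17): V_d = e^(−0.02)·[0.5673·0.0000 + 0.4327·0.0000] = 0.0000
Node 0 (S = 20): V_0 = e^(−0.02)·[0.5673·1.6754 + 0.4327·0.0000] = 0.9317

$0.93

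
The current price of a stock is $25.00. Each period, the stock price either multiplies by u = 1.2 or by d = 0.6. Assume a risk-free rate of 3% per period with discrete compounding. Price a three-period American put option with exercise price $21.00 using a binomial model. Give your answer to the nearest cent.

$2.22

Risk-neutral probability p = (1 + 0.03 − 0.6)/(1.2 − 0.6) = 0.4300/0.6000 = 0.7167
Terminal stock prices: S_uuu = 43.2, S_uud = 21.6, S_udd = 10.8, S_ddd = 5.4
Terminal payoffs (K − S): max(-22.2, 0) = 0, max(-0.6, 0) = 0, max(10.2, 0) = 10.2, max(15.6, 0) = 15.6
Node uu (S = 36): continuation = 1/1.03·[0.7167·0.0000 + 0.2833·0.0000] = 0.0000; exercise value = 0.0000 ≤ continuation, so V_uu = 0.0000
Node ud (S = 18): continuation = 1/1.03·[0.7167·0.0000 + 0.2833·10.2000] = 2.8058; exercise value = 3.0000 > continuation, so V_ud = 3.0000 (exercise)
Node dd (S = 9): continuation = 1/1.03·[0.7167·10.2000 + 0.2833·15.6000] = 11.3883; exercise value = 12.0000 > continuation, so V_dd = 12.0000 (exercise)
Node u (S = 30): continuation = 1/1.03·[0.7167·0.0000 + 0.2833·3.0000] = 0.8252; exercise value = 0.0000 ≤ continuation, so V_u = 0.8252
Node d (S = 15): continuation = 1/1.03·[0.7167·3.0000 + 0.2833·12.0000] = 5.3883; exercise value = 6.0000 > continuation, so V_d = 6.0000 (exercise)
Node 0 (S = 25): continuation = 1/1.03·[0.7167·0.8252 + 0.2833·6.0000] = 2.2247; exercise value = 0.0000 ≤ continuation, so V_0 = 2.2247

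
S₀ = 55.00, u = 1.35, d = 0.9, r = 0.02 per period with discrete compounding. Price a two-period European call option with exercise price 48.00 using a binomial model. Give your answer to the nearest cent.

10.65

Risk-neutral probability p = (1 + 0.02 − 0.9)/(1.35 − 0.9) = 0.1200/0.4500 = 0.2667
Terminal stock prices: S_uu = 100.2, S_ud = 66.83, S_dd = 44.55
Terminal payoffs (S − K): max(52.24, 0) = 52.24, max(18.83, 0) = 18.83, max(-3.45, 0) = 0
Node u (S = 74.25): V_u = 1/1.02·[0.2667·52.2375 + 0.7333·18.8250] = 27.1912
Node d (S = 49.5): V_d = 1/1.02·[0.2667·18.8250 + 0.7333·0.0000] = 4.9216
Node 0 (S = 55): V_0 = 1/1.02·[0.2667·27.1912 + 0.7333·4.9216] = 10.6472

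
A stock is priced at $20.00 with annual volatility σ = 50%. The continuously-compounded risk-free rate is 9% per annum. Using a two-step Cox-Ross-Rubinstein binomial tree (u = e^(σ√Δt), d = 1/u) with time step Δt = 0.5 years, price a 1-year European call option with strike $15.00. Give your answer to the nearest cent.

CRR parameters: u = e^(σ√Δt) = e^(0.5·√0.5) = 1.4241, d = 1/u = 0.7022
Per-period rate: rΔt = 0.09·0.5 = 0.045, so R = e^0.045 = 1.0460
Risk-neutral probability p = (e^0.045 − 0.7022)/(1.4241 − 0.7022) = 0.3438/0.7219 = 0.4763
Terminal stock prices: S_uu = 40.56, S_ud = 20, S_dd = 9.861
Terminal payoffs (S − K): max(25.56, 0) = 25.56, max(5, 0) = 5, max(-5.139, 0) = 0
Node u (S = 28.48): V_u = e^(−0.045)·[0.4763·25.5623 + 0.5237·5.0000] = 14.1424
Node d (S = 14.04): V_d = e^(−0.045)·[0.4763·5.0000 + 0.5237·0.0000] = 2.2766
Node 0 (S = 20): V_0 = e^(−0.045)·[0.4763·14.1424 + 0.5237·2.2766] = 7.5792

$7.58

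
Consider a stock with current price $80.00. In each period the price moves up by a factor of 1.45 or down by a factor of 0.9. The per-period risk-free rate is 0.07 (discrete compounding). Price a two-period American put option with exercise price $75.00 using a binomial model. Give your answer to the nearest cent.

Risk-neutral probability p = (1 + 0.07 − 0.9)/(1.45 − 0.9) = 0.1700/0.5500 = 0.3091
Terminal stock prices: S_uu = 168.2, S_ud = 104.4, S_dd = 64.8
Terminal payoffs (K − S): max(-93.2, 0) = 0, max(-29.4, 0) = 0, max(10.2, 0) = 10.2
Node u (S = 116): continuation = 1/1.07·[0.3091·0.0000 + 0.6909·0.0000] = 0.0000; exercise value = 0.0000 ≤ continuation, so V_u = 0.0000
Node d (S = 72): continuation = 1/1.07·[0.3091·0.0000 + 0.6909·10.2000] = 6.5862; exercise value = 3.0000 ≤ continuation, so V_d = 6.5862
Node 0 (S = 80): continuation = 1/1.07·[0.3091·0.0000 + 0.6909·6.5862] = 4.2528; exercise value = 0.0000 ≤ continuation, so V_0 = 4.2528

$4.25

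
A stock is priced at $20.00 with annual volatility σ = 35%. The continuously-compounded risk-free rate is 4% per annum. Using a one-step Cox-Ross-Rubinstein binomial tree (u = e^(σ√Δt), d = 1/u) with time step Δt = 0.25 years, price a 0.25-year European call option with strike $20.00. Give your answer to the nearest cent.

$1.84

CRR parameters: u = e^(σ√Δt) = e^(0.35·√0.25) = 1.1912, d = 1/u = 0.8395
Per-period rate: rΔt = 0.04·0.25 = 0.01, so R = e^0.01 = 1.0101
Risk-neutral probability p = (e^0.01 − 0.8395)/(1.1912 − 0.8395) = 0.1706/0.3518 = 0.4849
Terminal stock prices: S_u = 23.82, S_d = 16.79
Terminal payoffs (S − K): max(3.825, 0) = 3.825, max(-3.211, 0) = 0
Node 0 (S = 20): V_0 = e^(−0.01)·[0.4849·3.8249 + 0.5151·0.0000] = 1.8364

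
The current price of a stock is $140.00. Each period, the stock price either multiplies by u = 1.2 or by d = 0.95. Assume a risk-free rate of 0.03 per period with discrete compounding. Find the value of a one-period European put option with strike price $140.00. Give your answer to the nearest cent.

$4.62

Risk-neutral probability p = (1 + 0.03 − 0.95)/(1.2 − 0.95) = 0.0800/0.2500 = 0.3200
Terminal stock prices: S_u = 168, S_d = 133
Terminal payoffs (K − S): max(-28, 0) = 0, max(7, 0) = 7
Node 0 (S = 140): V_0 = 1/1.03·[0.3200·0.0000 + 0.6800·7.0000] = 4.6214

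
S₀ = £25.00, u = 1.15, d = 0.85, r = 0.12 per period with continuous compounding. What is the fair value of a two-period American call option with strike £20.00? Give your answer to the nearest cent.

£9.28

Risk-neutral probability p = (e^0.12 − 0.85)/(1.15 − 0.85) = 0.2775/0.3000 = 0.9250
Terminal stock prices: S_uu = 33.06, S_ud = 24.44, S_dd = 18.06
Terminal payoffs (S − K): max(13.06, 0) = 13.06, max(4.437, 0) = 4.437, max(-1.938, 0) = 0
Node u (S = 28.75): continuation = e^(−0.12)·[0.9250·13.0625 + 0.0750·4.4375] = 11.0116; exercise value = 8.7500 ≤ continuation, so V_u = 11.0116
Node d (S = 21.25): continuation = e^(−0.12)·[0.9250·4.4375 + 0.0750·0.0000] = 3.6405; exercise value = 1.2500 ≤ continuation, so V_d = 3.6405
Node 0 (S = 25): continuation = e^(−0.12)·[0.9250·11.0116 + 0.0750·3.6405] = 9.2760; exercise value = 5.0000 ≤ continuation, so V_0 = 9.2760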